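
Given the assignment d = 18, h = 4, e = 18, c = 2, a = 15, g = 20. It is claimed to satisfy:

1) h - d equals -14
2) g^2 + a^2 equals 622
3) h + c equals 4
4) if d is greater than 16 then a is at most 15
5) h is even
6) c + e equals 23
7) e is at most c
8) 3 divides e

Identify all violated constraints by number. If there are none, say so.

Constraints 2, 3, 6, and 7 are violated.

1) h - d = 4 - 18 = -14  true
2) g^2 + a^2 = 20^2 + 15^2 = 400 + 225 = 625, not 622  false
3) h + c = 4 + 2 = 6, not 4  false
4) d = 18 > 16, so we need a ≤ 15; a = 15 ≤ 15  true
5) h = 4 is even  true
6) c + e = 2 + 18 = 20, not 23  false
7) e = 18, c = 2; 18 > 2 (want ≤)  false
8) 18 / 3 = 6, so 3 divides 18  true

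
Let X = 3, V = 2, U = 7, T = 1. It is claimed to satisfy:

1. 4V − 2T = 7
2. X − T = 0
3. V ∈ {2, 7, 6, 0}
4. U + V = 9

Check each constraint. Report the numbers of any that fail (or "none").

1. 4V − 2T = 4(2) − 2(1) = 6, not 7 — does not hold.
2. X − T = 3 − 1 = 2, not 0 — does not hold.
3. V = 2 is in {2, 7, 6, 0} — holds.
4. U + V = 7 + 2 = 9 — holds.

Constraints 1, 2 are violated.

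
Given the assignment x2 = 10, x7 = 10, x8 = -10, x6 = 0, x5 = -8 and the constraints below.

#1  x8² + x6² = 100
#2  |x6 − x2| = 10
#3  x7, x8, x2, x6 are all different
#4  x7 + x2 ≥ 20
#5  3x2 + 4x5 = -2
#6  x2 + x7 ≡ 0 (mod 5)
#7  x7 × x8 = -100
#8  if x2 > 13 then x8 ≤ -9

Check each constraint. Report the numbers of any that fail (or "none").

#1 x8² + x6² = (-10)² + 0² = 100 + 0 = 100  yes
#2 |0 − 10| = 10  yes
#3 x7 = x2 = 10, not all different  no
#4 x7 + x2 = 10 + 10 = 20; 20 ≥ 20  yes
#5 3x2 + 4x5 = 3(10) + 4(-8) = -2  yes
#6 x2 + x7 = 20; 20 mod 5 = 0  yes
#7 x7 × x8 = 10 × (-10) = -100  yes
#8 x2 = 10, not > 13; antecedent false, conditional vacuously true  yes

No — constraint 3 is not satisfied.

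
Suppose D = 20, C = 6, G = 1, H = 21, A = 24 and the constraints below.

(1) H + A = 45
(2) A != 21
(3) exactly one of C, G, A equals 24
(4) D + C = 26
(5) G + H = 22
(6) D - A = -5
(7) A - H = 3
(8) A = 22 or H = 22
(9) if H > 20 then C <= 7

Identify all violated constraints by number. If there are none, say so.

(1) H + A = 21 + 24 = 45  true
(2) A = 24, and 24 ≠ 21  true
(3) C=6, G=1, A=24; 1 of them equals 24  true
(4) D + C = 20 + 6 = 26  true
(5) G + H = 1 + 21 = 22  true
(6) D - A = 20 - 24 = -4, not -5  false
(7) A - H = 24 - 21 = 3  true
(8) A = 24 ≠ 22 and H = 21 ≠ 22; both disjuncts false  false
(9) H = 21 > 20, so we need C ≤ 7; C = 6 ≤ 7  true

No — constraints 6, 8 are not satisfied.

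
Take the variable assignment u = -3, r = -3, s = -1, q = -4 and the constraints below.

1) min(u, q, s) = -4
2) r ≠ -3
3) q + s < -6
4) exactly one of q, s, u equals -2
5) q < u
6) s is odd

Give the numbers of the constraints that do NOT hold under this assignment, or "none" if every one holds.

Constraints 2, 3, and 4 do not hold.

1) min(-3, -4, -1) = -4 — OK.
2) r = -3, but -3 is required to differ — violated.
3) q + s = -4 + (-1) = -5; -5 ≥ -6, bound -6 not met — violated.
4) q=-4, s=-1, u=-3; 0 of them equal -2, not exactly one — violated.
5) q = -4, u = -3; -4 < -3 — OK.
6) s = -1 is odd — OK.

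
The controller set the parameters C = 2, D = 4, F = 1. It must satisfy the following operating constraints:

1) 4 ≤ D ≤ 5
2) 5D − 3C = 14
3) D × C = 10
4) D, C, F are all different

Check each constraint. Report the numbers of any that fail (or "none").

Constraint 3 does not hold.

1) D = 4 lies in [4, 5]  holds
2) 5D − 3C = 5(4) − 3(2) = 14  holds
3) D × C = 4 × 2 = 8, not 10  fails
4) values 4, 2, 1 are pairwise distinct  holds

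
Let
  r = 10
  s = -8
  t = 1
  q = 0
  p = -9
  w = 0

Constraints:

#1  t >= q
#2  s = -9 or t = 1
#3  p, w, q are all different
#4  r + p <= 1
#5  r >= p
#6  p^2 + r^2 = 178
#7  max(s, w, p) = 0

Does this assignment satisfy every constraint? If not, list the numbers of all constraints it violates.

#1 t = 1, q = 0; 1 ≥ 0 — holds.
#2 s = -8 ≠ -9, but t = 1 = 1 (second disjunct) — holds.
#3 w = q = 0, not all different — fails.
#4 r + p = 10 + (-9) = 1; 1 ≤ 1 — holds.
#5 r = 10, p = -9; 10 ≥ -9 — holds.
#6 p^2 + r^2 = (-9)^2 + 10^2 = 81 + 100 = 181, not 178 — fails.
#7 max(-8, 0, -9) = 0 — holds.

The assignment fails constraints 3 and 6.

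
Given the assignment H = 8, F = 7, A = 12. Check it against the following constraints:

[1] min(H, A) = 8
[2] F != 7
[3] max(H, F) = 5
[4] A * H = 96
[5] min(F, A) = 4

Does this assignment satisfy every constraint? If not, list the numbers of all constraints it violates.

Constraints 2, 3, and 5 do not hold.

[1] min(8, 12) = 8 — OK.
[2] F = 7, but 7 is required to differ — violated.
[3] max(8, 7) = 8, not 5 — violated.
[4] A * H = 12 * 8 = 96 — OK.
[5] min(7, 12) = 7, not 4 — violated.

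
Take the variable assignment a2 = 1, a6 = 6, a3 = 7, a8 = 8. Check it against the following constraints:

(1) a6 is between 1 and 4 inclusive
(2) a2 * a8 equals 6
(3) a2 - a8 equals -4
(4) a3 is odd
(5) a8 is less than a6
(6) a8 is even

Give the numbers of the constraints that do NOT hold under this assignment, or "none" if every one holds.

Constraints 1, 2, 3, and 5 do not hold.

(1) a6 = 6 is outside [1, 4]  fails
(2) a2 * a8 = 1 * 8 = 8, not 6  fails
(3) a2 - a8 = 1 - 8 = -7, not -4  fails
(4) a3 = 7 is odd  holds
(5) a8 = 8, a6 = 6; 8 ≥ 6 (want <)  fails
(6) a8 = 8 is even  holds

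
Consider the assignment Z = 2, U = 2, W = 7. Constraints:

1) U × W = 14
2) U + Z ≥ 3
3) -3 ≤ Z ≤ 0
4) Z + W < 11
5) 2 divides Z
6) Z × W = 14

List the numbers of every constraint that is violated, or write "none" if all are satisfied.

Constraint 3 is violated.

1) U × W = 2 × 7 = 14 — satisfied.
2) U + Z = 2 + 2 = 4; 4 ≥ 3 — satisfied.
3) Z = 2 is outside [-3, 0] — violated.
4) Z + W = 2 + 7 = 9; 9 < 11 — satisfied.
5) 2 / 2 = 1, so 2 divides 2 — satisfied.
6) Z × W = 2 × 7 = 14 — satisfied.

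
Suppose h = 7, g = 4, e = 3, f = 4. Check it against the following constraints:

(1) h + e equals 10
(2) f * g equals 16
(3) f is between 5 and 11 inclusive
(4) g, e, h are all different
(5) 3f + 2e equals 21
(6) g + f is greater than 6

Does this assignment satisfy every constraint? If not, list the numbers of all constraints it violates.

No — constraints 3 and 5 are not satisfied.

(1) h + e = 7 + 3 = 10 — OK.
(2) f * g = 4 * 4 = 16 — OK.
(3) f = 4 is outside [5, 11] — violated.
(4) values 4, 3, 7 are pairwise distinct — OK.
(5) 3f + 2e = 3(4) + 2(3) = 18, not 21 — violated.
(6) g + f = 4 + 4 = 8; 8 > 6 — OK.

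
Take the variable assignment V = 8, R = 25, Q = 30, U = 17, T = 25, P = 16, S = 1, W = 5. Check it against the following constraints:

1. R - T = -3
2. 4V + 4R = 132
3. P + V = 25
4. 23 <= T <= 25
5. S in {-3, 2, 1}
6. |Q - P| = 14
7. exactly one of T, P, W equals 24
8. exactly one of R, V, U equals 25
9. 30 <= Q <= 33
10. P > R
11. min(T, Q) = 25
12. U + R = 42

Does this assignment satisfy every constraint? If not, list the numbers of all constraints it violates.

1. R - T = 25 - 25 = 0, not -3 — does not hold.
2. 4V + 4R = 4(8) + 4(25) = 132 — holds.
3. P + V = 16 + 8 = 24, not 25 — does not hold.
4. T = 25 lies in [23, 25] — holds.
5. S = 1 is in {-3, 2, 1} — holds.
6. |30 - 16| = 14 — holds.
7. T=25, P=16, W=5; 0 of them equal 24, not exactly one — does not hold.
8. R=25, V=8, U=17; 1 of them equals 25 — holds.
9. Q = 30 lies in [30, 33] — holds.
10. P = 16, R = 25; 16 ≤ 25 (want >) — does not hold.
11. min(25, 30) = 25 — holds.
12. U + R = 17 + 25 = 42 — holds.

Constraints 1, 3, 7, and 10 are violated.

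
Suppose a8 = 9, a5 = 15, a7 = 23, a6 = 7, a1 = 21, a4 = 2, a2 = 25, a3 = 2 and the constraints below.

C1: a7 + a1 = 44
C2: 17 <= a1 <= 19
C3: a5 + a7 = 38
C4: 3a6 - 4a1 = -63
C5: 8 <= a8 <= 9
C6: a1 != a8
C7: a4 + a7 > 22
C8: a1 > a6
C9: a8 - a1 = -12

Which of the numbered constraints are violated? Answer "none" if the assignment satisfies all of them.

C1: a7 + a1 = 23 + 21 = 44 — satisfied.
C2: a1 = 21 is outside [17, 19] — violated.
C3: a5 + a7 = 15 + 23 = 38 — satisfied.
C4: 3a6 - 4a1 = 3(7) - 4(21) = -63 — satisfied.
C5: a8 = 9 lies in [8, 9] — satisfied.
C6: a1 = 21, a8 = 9; distinct — satisfied.
C7: a4 + a7 = 2 + 23 = 25; 25 > 22 — satisfied.
C8: a1 = 21, a6 = 7; 21 > 7 — satisfied.
C9: a8 - a1 = 9 - 21 = -12 — satisfied.

No — constraint 2 is not satisfied.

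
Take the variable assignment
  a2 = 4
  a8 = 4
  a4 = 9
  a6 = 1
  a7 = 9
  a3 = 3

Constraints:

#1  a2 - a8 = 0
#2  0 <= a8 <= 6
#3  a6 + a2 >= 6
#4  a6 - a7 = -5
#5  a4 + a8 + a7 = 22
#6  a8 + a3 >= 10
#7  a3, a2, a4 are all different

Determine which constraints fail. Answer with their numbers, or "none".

Constraints 3, 4, and 6 are violated.

#1 a2 - a8 = 4 - 4 = 0  holds
#2 a8 = 4 lies in [0, 6]  holds
#3 a6 + a2 = 1 + 4 = 5; 5 < 6, bound 6 not met  fails
#4 a6 - a7 = 1 - 9 = -8, not -5  fails
#5 a4 + a8 + a7 = 9 + 4 + 9 = 22  holds
#6 a8 + a3 = 4 + 3 = 7; 7 < 10, bound 10 not met  fails
#7 values 3, 4, 9 are pairwise distinct  holds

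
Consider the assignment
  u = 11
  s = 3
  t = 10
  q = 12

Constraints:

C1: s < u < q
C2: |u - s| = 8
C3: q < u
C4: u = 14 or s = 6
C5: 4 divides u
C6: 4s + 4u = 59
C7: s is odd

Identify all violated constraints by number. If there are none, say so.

Constraints 3, 4, 5, and 6 are violated.

C1: values 3 < 11 < 12  ✔
C2: |11 - 3| = 8  ✔
C3: q = 12, u = 11; 12 ≥ 11 (want <)  ✘
C4: u = 11 ≠ 14 and s = 3 ≠ 6; both disjuncts false  ✘
C5: 11 = 4*2 + 3, so 4 does not divide 11  ✘
C6: 4s + 4u = 4(3) + 4(11) = 56, not 59  ✘
C7: s = 3 is odd  ✔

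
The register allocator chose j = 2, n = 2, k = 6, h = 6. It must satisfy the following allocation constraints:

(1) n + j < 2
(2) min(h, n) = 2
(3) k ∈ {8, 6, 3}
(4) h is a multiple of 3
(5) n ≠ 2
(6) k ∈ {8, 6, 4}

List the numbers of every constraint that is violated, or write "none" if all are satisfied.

(1) n + j = 2 + 2 = 4; 4 ≥ 2, bound 2 not met — fails.
(2) min(6, 2) = 2 — holds.
(3) k = 6 is in {8, 6, 3} — holds.
(4) 6 / 3 = 2, so 3 divides 6 — holds.
(5) n = 2, but 2 is required to differ — fails.
(6) k = 6 is in {8, 6, 4} — holds.

The assignment fails constraints 1 and 5.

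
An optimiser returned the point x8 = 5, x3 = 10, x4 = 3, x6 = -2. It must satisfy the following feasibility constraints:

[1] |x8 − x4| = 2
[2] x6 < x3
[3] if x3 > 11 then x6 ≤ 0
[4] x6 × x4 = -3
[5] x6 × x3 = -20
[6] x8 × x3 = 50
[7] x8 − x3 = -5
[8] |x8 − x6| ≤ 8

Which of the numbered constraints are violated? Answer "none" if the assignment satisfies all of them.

Constraint 4 does not hold.

[1] |5 − 3| = 2 — holds.
[2] x6 = -2, x3 = 10; -2 < 10 — holds.
[3] x3 = 10, not > 11; antecedent false, conditional vacuously true — holds.
[4] x6 × x4 = -2 × 3 = -6, not -3 — fails.
[5] x6 × x3 = -2 × 10 = -20 — holds.
[6] x8 × x3 = 5 × 10 = 50 — holds.
[7] x8 − x3 = 5 − 10 = -5 — holds.
[8] |5 − (-2)| = 7; 7 ≤ 8 — holds.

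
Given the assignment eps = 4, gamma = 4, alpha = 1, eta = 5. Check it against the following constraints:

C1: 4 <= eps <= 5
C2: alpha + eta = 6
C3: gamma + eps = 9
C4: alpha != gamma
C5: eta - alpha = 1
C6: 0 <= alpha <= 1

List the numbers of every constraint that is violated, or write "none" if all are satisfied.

Violated: 3, 5.

C1: eps = 4 lies in [4, 5] — satisfied.
C2: alpha + eta = 1 + 5 = 6 — satisfied.
C3: gamma + eps = 4 + 4 = 8, not 9 — violated.
C4: alpha = 1, gamma = 4; distinct — satisfied.
C5: eta - alpha = 5 - 1 = 4, not 1 — violated.
C6: alpha = 1 lies in [0, 1] — satisfied.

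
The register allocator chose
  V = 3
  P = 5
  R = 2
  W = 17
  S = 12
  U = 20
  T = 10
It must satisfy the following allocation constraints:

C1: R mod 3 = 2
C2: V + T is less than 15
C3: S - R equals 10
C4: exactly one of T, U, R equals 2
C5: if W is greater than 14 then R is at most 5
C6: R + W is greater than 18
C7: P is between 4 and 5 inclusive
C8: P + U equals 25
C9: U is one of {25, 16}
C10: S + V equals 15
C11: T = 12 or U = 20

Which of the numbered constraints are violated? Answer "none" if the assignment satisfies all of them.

C1: 2 mod 3 = 2  ✓
C2: V + T = 3 + 10 = 13; 13 < 15  ✓
C3: S - R = 12 - 2 = 10  ✓
C4: T=10, U=20, R=2; 1 of them equals 2  ✓
C5: W = 17 > 14, so we need R ≤ 5; R = 2 ≤ 5  ✓
C6: R + W = 2 + 17 = 19; 19 > 18  ✓
C7: P = 5 lies in [4, 5]  ✓
C8: P + U = 5 + 20 = 25  ✓
C9: U = 20 is not in {25, 16}  ✗
C10: S + V = 12 + 3 = 15  ✓
C11: T = 10 ≠ 12, but U = 20 = 20 (second disjunct)  ✓

Violated: 9.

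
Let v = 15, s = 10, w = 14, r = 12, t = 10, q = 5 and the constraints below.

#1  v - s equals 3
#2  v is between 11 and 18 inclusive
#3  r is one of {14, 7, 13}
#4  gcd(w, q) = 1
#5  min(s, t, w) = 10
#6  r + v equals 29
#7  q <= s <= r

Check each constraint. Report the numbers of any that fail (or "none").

#1 v - s = 15 - 10 = 5, not 3  no
#2 v = 15 lies in [11, 18]  yes
#3 r = 12 is not in {14, 7, 13}  no
#4 gcd(14, 5) = 1  yes
#5 min(10, 10, 14) = 10  yes
#6 r + v = 12 + 15 = 27, not 29  no
#7 values 5 <= 10 <= 12  yes

No — constraints 1, 3, 6 are not satisfied.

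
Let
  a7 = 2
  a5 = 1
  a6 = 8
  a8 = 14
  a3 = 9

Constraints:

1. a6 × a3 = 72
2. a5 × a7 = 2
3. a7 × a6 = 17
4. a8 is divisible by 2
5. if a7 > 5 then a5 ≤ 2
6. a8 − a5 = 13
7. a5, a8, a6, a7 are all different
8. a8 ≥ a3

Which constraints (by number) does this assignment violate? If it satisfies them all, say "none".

The assignment fails constraint 3.

1. a6 × a3 = 8 × 9 = 72 — satisfied.
2. a5 × a7 = 1 × 2 = 2 — satisfied.
3. a7 × a6 = 2 × 8 = 16, not 17 — violated.
4. 14 / 2 = 7, so 2 divides 14 — satisfied.
5. a7 = 2, not > 5; antecedent false, conditional vacuously true — satisfied.
6. a8 − a5 = 14 − 1 = 13 — satisfied.
7. values 1, 14, 8, 2 are pairwise distinct — satisfied.
8. a8 = 14, a3 = 9; 14 ≥ 9 — satisfied.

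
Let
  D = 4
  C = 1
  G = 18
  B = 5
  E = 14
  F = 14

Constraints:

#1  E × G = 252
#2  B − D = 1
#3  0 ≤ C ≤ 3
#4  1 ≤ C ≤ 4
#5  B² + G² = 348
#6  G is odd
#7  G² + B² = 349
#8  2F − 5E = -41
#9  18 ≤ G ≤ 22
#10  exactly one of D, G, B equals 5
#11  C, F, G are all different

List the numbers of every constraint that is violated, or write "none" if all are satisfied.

#1 E × G = 14 × 18 = 252  true
#2 B − D = 5 − 4 = 1  true
#3 C = 1 lies in [0, 3]  true
#4 C = 1 lies in [1, 4]  true
#5 B² + G² = 5² + 18² = 25 + 324 = 349, not 348  false
#6 G = 18 is even  false
#7 G² + B² = 18² + 5² = 324 + 25 = 349  true
#8 2F − 5E = 2(14) − 5(14) = -42, not -41  false
#9 G = 18 lies in [18, 22]  true
#10 D=4, G=18, B=5; 1 of them equals 5  true
#11 values 1, 14, 18 are pairwise distinct  true

Constraints 5, 6, and 8 are violated.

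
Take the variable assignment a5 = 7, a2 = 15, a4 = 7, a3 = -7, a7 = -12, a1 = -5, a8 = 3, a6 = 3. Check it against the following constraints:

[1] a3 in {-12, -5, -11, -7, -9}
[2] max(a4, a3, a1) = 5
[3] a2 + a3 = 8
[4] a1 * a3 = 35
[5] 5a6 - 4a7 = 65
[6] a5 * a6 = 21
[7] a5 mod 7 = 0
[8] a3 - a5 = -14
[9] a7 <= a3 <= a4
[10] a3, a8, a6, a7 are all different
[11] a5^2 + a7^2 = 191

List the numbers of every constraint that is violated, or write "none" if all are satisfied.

[1] a3 = -7 is in {-12, -5, -11, -7, -9} — holds.
[2] max(7, -7, -5) = 7, not 5 — fails.
[3] a2 + a3 = 15 + (-7) = 8 — holds.
[4] a1 * a3 = -5 * (-7) = 35 — holds.
[5] 5a6 - 4a7 = 5(3) - 4(-12) = 63, not 65 — fails.
[6] a5 * a6 = 7 * 3 = 21 — holds.
[7] 7 mod 7 = 0 — holds.
[8] a3 - a5 = -7 - 7 = -14 — holds.
[9] values -12 <= -7 <= 7 — holds.
[10] a8 = a6 = 3, not all different — fails.
[11] a5^2 + a7^2 = 7^2 + (-12)^2 = 49 + 144 = 193, not 191 — fails.

Constraints 2, 5, 10, and 11 are violated.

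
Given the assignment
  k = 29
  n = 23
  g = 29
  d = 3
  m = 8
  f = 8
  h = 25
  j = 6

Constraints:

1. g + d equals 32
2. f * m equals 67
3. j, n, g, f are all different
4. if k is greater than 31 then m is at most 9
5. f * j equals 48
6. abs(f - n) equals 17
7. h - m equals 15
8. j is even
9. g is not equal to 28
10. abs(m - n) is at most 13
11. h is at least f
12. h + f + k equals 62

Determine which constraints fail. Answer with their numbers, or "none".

Constraints 2, 6, 7, 10 do not hold.

1. g + d = 29 + 3 = 32  ✔
2. f * m = 8 * 8 = 64, not 67  ✘
3. values 6, 23, 29, 8 are pairwise distinct  ✔
4. k = 29, not > 31; antecedent false, conditional vacuously true  ✔
5. f * j = 8 * 6 = 48  ✔
6. abs(8 - 23) = 15, not 17  ✘
7. h - m = 25 - 8 = 17, not 15  ✘
8. j = 6 is even  ✔
9. g = 29, and 29 ≠ 28  ✔
10. abs(8 - 23) = 15; 15 > 13, exceeds bound 13  ✘
11. h = 25, f = 8; 25 ≥ 8  ✔
12. h + f + k = 25 + 8 + 29 = 62  ✔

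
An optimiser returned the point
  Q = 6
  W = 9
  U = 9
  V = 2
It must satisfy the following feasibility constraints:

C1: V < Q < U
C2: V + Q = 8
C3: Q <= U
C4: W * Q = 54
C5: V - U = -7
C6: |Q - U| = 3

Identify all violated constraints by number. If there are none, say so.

C1: values 2 < 6 < 9 — holds.
C2: V + Q = 2 + 6 = 8 — holds.
C3: Q = 6, U = 9; 6 ≤ 9 — holds.
C4: W * Q = 9 * 6 = 54 — holds.
C5: V - U = 2 - 9 = -7 — holds.
C6: |6 - 9| = 3 — holds.

None — every constraint holds.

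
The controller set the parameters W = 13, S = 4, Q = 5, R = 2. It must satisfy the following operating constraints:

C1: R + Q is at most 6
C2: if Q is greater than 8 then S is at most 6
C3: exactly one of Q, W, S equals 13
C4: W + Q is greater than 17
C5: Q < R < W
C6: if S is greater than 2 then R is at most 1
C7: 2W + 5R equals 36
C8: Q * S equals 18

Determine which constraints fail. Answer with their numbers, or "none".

The assignment fails constraints 1, 5, 6, and 8.

C1: R + Q = 2 + 5 = 7; 7 > 6, bound 6 not met — does not hold.
C2: Q = 5, not > 8; antecedent false, conditional vacuously true — holds.
C3: Q=5, W=13, S=4; 1 of them equals 13 — holds.
C4: W + Q = 13 + 5 = 18; 18 > 17 — holds.
C5: values 5, 2, 13; Q = 5 is not < R = 2 — does not hold.
C6: S = 4 > 2, so we need R ≤ 1; but R = 2 > 1 — does not hold.
C7: 2W + 5R = 2(13) + 5(2) = 36 — holds.
C8: Q * S = 5 * 4 = 20, not 18 — does not hold.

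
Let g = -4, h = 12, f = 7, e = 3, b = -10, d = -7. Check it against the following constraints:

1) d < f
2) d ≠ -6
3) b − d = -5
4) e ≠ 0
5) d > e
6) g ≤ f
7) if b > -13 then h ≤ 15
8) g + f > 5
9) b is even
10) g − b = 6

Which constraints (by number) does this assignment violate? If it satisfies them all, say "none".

1) d = -7, f = 7; -7 < 7  true
2) d = -7, and -7 ≠ -6  true
3) b − d = -10 − (-7) = -3, not -5  false
4) e = 3, and 3 ≠ 0  true
5) d = -7, e = 3; -7 ≤ 3 (want >)  false
6) g = -4, f = 7; -4 ≤ 7  true
7) b = -10 > -13, so we need h ≤ 15; h = 12 ≤ 15  true
8) g + f = -4 + 7 = 3; 3 ≤ 5, bound 5 not met  false
9) b = -10 is even  true
10) g − b = -4 − (-10) = 6  true

Constraints 3, 5, 8 are violated.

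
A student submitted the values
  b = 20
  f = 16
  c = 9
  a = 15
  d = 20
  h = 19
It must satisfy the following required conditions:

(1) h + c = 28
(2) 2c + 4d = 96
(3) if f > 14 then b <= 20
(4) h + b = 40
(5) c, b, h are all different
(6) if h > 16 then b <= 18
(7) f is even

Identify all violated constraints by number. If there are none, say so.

(1) h + c = 19 + 9 = 28  holds
(2) 2c + 4d = 2(9) + 4(20) = 98, not 96  fails
(3) f = 16 > 14, so we need b ≤ 20; b = 20 ≤ 20  holds
(4) h + b = 19 + 20 = 39, not 40  fails
(5) values 9, 20, 19 are pairwise distinct  holds
(6) h = 19 > 16, so we need b ≤ 18; but b = 20 > 18  fails
(7) f = 16 is even  holds

Violated: 2, 4, 6.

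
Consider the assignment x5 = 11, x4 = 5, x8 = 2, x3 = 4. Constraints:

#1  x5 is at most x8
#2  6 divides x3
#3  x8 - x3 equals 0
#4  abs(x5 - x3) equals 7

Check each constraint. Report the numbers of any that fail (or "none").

#1 x5 = 11, x8 = 2; 11 > 2 (want ≤) — violated.
#2 4 = 6*0 + 4, so 6 does not divide 4 — violated.
#3 x8 - x3 = 2 - 4 = -2, not 0 — violated.
#4 abs(11 - 4) = 7 — OK.

Constraints 1, 2, 3 do not hold.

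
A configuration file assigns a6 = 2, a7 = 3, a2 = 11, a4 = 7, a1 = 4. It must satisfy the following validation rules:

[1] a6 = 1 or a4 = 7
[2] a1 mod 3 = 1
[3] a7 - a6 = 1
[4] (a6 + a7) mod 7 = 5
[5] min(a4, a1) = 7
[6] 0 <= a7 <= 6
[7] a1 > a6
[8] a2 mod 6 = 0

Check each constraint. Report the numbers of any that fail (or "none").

Constraints 5, 8 are violated.

[1] a6 = 2 ≠ 1, but a4 = 7 = 7 (second disjunct) — holds.
[2] 4 mod 3 = 1 — holds.
[3] a7 - a6 = 3 - 2 = 1 — holds.
[4] a6 + a7 = 5; 5 mod 7 = 5 — holds.
[5] min(7, 4) = 4, not 7 — fails.
[6] a7 = 3 lies in [0, 6] — holds.
[7] a1 = 4, a6 = 2; 4 > 2 — holds.
[8] 11 mod 6 = 5, not 0 — fails.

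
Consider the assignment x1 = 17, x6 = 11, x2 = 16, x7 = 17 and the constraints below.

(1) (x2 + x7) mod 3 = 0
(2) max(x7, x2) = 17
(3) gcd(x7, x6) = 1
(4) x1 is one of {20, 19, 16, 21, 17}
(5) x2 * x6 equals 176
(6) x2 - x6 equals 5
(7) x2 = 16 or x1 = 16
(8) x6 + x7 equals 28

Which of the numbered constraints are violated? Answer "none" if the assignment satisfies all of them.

None — every constraint holds.

(1) x2 + x7 = 33; 33 mod 3 = 0  ✔
(2) max(17, 16) = 17  ✔
(3) gcd(17, 11) = 1  ✔
(4) x1 = 17 is in {20, 19, 16, 21, 17}  ✔
(5) x2 * x6 = 16 * 11 = 176  ✔
(6) x2 - x6 = 16 - 11 = 5  ✔
(7) x2 = 16 = 16 (first disjunct)  ✔
(8) x6 + x7 = 11 + 17 = 28  ✔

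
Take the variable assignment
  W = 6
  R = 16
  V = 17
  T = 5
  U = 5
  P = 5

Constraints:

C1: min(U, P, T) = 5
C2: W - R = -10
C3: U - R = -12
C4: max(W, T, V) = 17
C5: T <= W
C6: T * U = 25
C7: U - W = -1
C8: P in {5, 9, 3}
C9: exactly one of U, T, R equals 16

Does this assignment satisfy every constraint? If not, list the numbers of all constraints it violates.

Violated: 3.

C1: min(5, 5, 5) = 5 — satisfied.
C2: W - R = 6 - 16 = -10 — satisfied.
C3: U - R = 5 - 16 = -11, not -12 — violated.
C4: max(6, 5, 17) = 17 — satisfied.
C5: T = 5, W = 6; 5 ≤ 6 — satisfied.
C6: T * U = 5 * 5 = 25 — satisfied.
C7: U - W = 5 - 6 = -1 — satisfied.
C8: P = 5 is in {5, 9, 3} — satisfied.
C9: U=5, T=5, R=16; 1 of them equals 16 — satisfied.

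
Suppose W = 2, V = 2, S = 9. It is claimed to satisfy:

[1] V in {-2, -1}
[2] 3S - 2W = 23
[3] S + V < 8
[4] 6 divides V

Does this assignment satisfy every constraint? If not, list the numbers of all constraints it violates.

Constraints 1, 3, and 4 are violated.

[1] V = 2 is not in {-2, -1} — violated.
[2] 3S - 2W = 3(9) - 2(2) = 23 — satisfied.
[3] S + V = 9 + 2 = 11; 11 ≥ 8, bound 8 not met — violated.
[4] 2 = 6*0 + 2, so 6 does not divide 2 — violated.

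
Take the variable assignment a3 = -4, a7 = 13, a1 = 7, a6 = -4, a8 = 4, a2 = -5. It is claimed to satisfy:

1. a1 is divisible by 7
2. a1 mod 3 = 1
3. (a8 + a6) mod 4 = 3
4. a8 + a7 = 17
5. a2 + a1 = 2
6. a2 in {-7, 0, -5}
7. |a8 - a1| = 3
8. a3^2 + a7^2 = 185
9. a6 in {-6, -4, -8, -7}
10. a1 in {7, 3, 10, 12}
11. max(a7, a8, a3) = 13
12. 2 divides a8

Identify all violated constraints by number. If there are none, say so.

1. 7 / 7 = 1, so 7 divides 7 — holds.
2. 7 mod 3 = 1 — holds.
3. a8 + a6 = 0; 0 mod 4 = 0, not 3 — fails.
4. a8 + a7 = 4 + 13 = 17 — holds.
5. a2 + a1 = -5 + 7 = 2 — holds.
6. a2 = -5 is in {-7, 0, -5} — holds.
7. |4 - 7| = 3 — holds.
8. a3^2 + a7^2 = (-4)^2 + 13^2 = 16 + 169 = 185 — holds.
9. a6 = -4 is in {-6, -4, -8, -7} — holds.
10. a1 = 7 is in {7, 3, 10, 12} — holds.
11. max(13, 4, -4) = 13 — holds.
12. 4 / 2 = 2, so 2 divides 4 — holds.

Constraint 3 is violated.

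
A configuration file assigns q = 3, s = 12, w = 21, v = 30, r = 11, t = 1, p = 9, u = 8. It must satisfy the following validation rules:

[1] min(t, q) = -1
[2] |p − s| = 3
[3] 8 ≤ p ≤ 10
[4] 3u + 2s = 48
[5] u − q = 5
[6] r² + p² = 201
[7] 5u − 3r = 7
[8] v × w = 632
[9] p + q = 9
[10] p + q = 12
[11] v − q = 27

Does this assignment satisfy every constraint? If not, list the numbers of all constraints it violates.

No — constraints 1, 6, 8, 9 are not satisfied.

[1] min(1, 3) = 1, not -1 — fails.
[2] |9 − 12| = 3 — holds.
[3] p = 9 lies in [8, 10] — holds.
[4] 3u + 2s = 3(8) + 2(12) = 48 — holds.
[5] u − q = 8 − 3 = 5 — holds.
[6] r² + p² = 11² + 9² = 121 + 81 = 202, not 201 — fails.
[7] 5u − 3r = 5(8) − 3(11) = 7 — holds.
[8] v × w = 30 × 21 = 630, not 632 — fails.
[9] p + q = 9 + 3 = 12, not 9 — fails.
[10] p + q = 9 + 3 = 12 — holds.
[11] v − q = 30 − 3 = 27 — holds.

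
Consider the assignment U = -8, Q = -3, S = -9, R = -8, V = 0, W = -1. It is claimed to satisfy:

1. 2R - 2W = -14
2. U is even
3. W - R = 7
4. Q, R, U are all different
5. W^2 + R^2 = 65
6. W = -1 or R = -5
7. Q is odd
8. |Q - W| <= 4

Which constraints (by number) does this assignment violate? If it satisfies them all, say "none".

1. 2R - 2W = 2(-8) - 2(-1) = -14 — OK.
2. U = -8 is even — OK.
3. W - R = -1 - (-8) = 7 — OK.
4. R = U = -8, not all different — violated.
5. W^2 + R^2 = (-1)^2 + (-8)^2 = 1 + 64 = 65 — OK.
6. W = -1 = -1 (first disjunct) — OK.
7. Q = -3 is odd — OK.
8. |-3 - (-1)| = 2; 2 ≤ 4 — OK.

Violated: 4.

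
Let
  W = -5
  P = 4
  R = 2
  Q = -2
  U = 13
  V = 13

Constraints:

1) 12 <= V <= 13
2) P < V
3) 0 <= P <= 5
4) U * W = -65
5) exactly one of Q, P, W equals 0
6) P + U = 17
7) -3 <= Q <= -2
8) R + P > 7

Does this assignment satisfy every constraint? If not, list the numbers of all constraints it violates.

1) V = 13 lies in [12, 13] — OK.
2) P = 4, V = 13; 4 < 13 — OK.
3) P = 4 lies in [0, 5] — OK.
4) U * W = 13 * (-5) = -65 — OK.
5) Q=-2, P=4, W=-5; 0 of them equal 0, not exactly one — violated.
6) P + U = 4 + 13 = 17 — OK.
7) Q = -2 lies in [-3, -2] — OK.
8) R + P = 2 + 4 = 6; 6 ≤ 7, bound 7 not met — violated.

No — constraints 5 and 8 are not satisfied.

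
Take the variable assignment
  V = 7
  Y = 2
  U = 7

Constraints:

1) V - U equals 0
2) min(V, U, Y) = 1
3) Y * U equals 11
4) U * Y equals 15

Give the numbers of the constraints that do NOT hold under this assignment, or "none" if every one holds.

1) V - U = 7 - 7 = 0  true
2) min(7, 7, 2) = 2, not 1  false
3) Y * U = 2 * 7 = 14, not 11  false
4) U * Y = 7 * 2 = 14, not 15  false

Constraints 2, 3, 4 do not hold.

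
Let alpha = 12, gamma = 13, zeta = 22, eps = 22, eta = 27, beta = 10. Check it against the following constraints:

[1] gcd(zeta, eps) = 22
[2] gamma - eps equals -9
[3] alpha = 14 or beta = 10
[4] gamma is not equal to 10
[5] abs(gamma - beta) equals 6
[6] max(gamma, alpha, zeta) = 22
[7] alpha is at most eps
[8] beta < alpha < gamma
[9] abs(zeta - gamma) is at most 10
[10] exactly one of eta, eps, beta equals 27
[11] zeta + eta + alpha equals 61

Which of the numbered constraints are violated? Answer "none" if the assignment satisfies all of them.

[1] gcd(22, 22) = 22  holds
[2] gamma - eps = 13 - 22 = -9  holds
[3] alpha = 12 ≠ 14, but beta = 10 = 10 (second disjunct)  holds
[4] gamma = 13, and 13 ≠ 10  holds
[5] abs(13 - 10) = 3, not 6  fails
[6] max(13, 12, 22) = 22  holds
[7] alpha = 12, eps = 22; 12 ≤ 22  holds
[8] values 10 < 12 < 13  holds
[9] abs(22 - 13) = 9; 9 ≤ 10  holds
[10] eta=27, eps=22, beta=10; 1 of them equals 27  holds
[11] zeta + eta + alpha = 22 + 27 + 12 = 61  holds

Violated: 5.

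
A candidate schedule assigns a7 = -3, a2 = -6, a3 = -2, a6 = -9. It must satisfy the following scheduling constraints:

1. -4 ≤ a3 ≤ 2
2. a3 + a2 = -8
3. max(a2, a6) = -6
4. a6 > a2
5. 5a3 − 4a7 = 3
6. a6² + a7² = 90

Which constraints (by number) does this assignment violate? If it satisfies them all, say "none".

1. a3 = -2 lies in [-4, 2]  holds
2. a3 + a2 = -2 + (-6) = -8  holds
3. max(-6, -9) = -6  holds
4. a6 = -9, a2 = -6; -9 ≤ -6 (want >)  fails
5. 5a3 − 4a7 = 5(-2) − 4(-3) = 2, not 3  fails
6. a6² + a7² = (-9)² + (-3)² = 81 + 9 = 90  holds

The assignment fails constraints 4 and 5.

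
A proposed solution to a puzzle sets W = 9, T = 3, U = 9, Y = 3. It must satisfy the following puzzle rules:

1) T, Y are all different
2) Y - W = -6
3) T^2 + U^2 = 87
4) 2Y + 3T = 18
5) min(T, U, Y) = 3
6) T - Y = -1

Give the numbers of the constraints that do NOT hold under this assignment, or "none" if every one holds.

1) T = Y = 3, not all different  ✗
2) Y - W = 3 - 9 = -6  ✓
3) T^2 + U^2 = 3^2 + 9^2 = 9 + 81 = 90, not 87  ✗
4) 2Y + 3T = 2(3) + 3(3) = 15, not 18  ✗
5) min(3, 9, 3) = 3  ✓
6) T - Y = 3 - 3 = 0, not -1  ✗

The assignment fails constraints 1, 3, 4, and 6.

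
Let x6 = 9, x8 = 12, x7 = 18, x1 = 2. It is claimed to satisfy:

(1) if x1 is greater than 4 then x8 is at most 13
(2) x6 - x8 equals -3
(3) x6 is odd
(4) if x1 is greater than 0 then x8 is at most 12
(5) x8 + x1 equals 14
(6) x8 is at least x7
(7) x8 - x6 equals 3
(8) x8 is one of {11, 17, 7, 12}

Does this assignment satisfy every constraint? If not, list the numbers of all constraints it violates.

(1) x1 = 2, not > 4; antecedent false, conditional vacuously true — holds.
(2) x6 - x8 = 9 - 12 = -3 — holds.
(3) x6 = 9 is odd — holds.
(4) x1 = 2 > 0, so we need x8 ≤ 12; x8 = 12 ≤ 12 — holds.
(5) x8 + x1 = 12 + 2 = 14 — holds.
(6) x8 = 12, x7 = 18; 12 < 18 (want ≥) — does not hold.
(7) x8 - x6 = 12 - 9 = 3 — holds.
(8) x8 = 12 is in {11, 17, 7, 12} — holds.

Constraint 6 is violated.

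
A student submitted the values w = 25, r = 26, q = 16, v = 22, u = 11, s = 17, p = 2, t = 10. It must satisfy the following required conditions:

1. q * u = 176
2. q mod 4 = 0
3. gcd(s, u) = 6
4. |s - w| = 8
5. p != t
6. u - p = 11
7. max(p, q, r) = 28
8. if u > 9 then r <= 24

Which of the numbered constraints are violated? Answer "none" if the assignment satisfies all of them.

1. q * u = 16 * 11 = 176 — OK.
2. 16 mod 4 = 0 — OK.
3. gcd(17, 11) = 1, not 6 — violated.
4. |17 - 25| = 8 — OK.
5. p = 2, t = 10; distinct — OK.
6. u - p = 11 - 2 = 9, not 11 — violated.
7. max(2, 16, 26) = 26, not 28 — violated.
8. u = 11 > 9, so we need r ≤ 24; but r = 26 > 24 — violated.

No — constraints 3, 6, 7, and 8 are not satisfied.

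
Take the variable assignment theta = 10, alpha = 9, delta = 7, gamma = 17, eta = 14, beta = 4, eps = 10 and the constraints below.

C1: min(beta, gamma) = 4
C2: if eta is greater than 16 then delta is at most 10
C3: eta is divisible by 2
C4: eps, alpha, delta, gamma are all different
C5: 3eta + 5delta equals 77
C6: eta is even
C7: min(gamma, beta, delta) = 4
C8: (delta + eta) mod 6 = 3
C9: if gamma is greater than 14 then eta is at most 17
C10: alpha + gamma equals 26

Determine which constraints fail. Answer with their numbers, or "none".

All constraints are satisfied.

C1: min(4, 17) = 4  OK
C2: eta = 14, not > 16; antecedent false, conditional vacuously true  OK
C3: 14 / 2 = 7, so 2 divides 14  OK
C4: values 10, 9, 7, 17 are pairwise distinct  OK
C5: 3eta + 5delta = 3(14) + 5(7) = 77  OK
C6: eta = 14 is even  OK
C7: min(17, 4, 7) = 4  OK
C8: delta + eta = 21; 21 mod 6 = 3  OK
C9: gamma = 17 > 14, so we need eta ≤ 17; eta = 14 ≤ 17  OK
C10: alpha + gamma = 9 + 17 = 26  OK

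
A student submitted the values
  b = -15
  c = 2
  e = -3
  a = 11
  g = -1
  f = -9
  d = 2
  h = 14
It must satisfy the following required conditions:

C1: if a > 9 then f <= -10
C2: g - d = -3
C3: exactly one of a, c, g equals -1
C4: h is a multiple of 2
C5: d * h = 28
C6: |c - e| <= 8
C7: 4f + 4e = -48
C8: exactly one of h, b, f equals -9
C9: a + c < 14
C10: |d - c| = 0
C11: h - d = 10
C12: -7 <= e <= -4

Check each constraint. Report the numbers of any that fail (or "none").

The assignment fails constraints 1, 11, and 12.

C1: a = 11 > 9, so we need f ≤ -10; but f = -9 > -10 — violated.
C2: g - d = -1 - 2 = -3 — satisfied.
C3: a=11, c=2, g=-1; 1 of them equals -1 — satisfied.
C4: 14 / 2 = 7, so 2 divides 14 — satisfied.
C5: d * h = 2 * 14 = 28 — satisfied.
C6: |2 - (-3)| = 5; 5 ≤ 8 — satisfied.
C7: 4f + 4e = 4(-9) + 4(-3) = -48 — satisfied.
C8: h=14, b=-15, f=-9; 1 of them equals -9 — satisfied.
C9: a + c = 11 + 2 = 13; 13 < 14 — satisfied.
C10: |2 - 2| = 0 — satisfied.
C11: h - d = 14 - 2 = 12, not 10 — violated.
C12: e = -3 is outside [-7, -4] — violated.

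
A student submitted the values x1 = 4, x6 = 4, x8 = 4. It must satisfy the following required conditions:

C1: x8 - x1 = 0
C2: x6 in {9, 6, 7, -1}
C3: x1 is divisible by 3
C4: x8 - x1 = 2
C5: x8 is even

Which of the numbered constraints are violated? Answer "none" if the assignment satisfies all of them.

Constraints 2, 3, and 4 are violated.

C1: x8 - x1 = 4 - 4 = 0  holds
C2: x6 = 4 is not in {9, 6, 7, -1}  fails
C3: 4 = 3*1 + 1, so 3 does not divide 4  fails
C4: x8 - x1 = 4 - 4 = 0, not 2  fails
C5: x8 = 4 is even  holds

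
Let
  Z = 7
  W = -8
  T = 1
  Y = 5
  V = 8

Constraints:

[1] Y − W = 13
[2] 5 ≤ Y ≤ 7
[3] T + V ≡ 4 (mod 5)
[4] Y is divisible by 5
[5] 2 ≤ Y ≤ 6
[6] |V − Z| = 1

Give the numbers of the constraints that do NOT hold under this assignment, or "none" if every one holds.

[1] Y − W = 5 − (-8) = 13 — OK.
[2] Y = 5 lies in [5, 7] — OK.
[3] T + V = 9; 9 mod 5 = 4 — OK.
[4] 5 / 5 = 1, so 5 divides 5 — OK.
[5] Y = 5 lies in [2, 6] — OK.
[6] |8 − 7| = 1 — OK.

No violations.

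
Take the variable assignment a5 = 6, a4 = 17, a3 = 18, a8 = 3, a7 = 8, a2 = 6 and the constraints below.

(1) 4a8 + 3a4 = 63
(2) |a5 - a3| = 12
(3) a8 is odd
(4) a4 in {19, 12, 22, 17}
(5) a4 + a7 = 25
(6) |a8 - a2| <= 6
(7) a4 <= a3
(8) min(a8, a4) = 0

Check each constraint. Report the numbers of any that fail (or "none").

Constraint 8 is violated.

(1) 4a8 + 3a4 = 4(3) + 3(17) = 63  yes
(2) |6 - 18| = 12  yes
(3) a8 = 3 is odd  yes
(4) a4 = 17 is in {19, 12, 22, 17}  yes
(5) a4 + a7 = 17 + 8 = 25  yes
(6) |3 - 6| = 3; 3 ≤ 6  yes
(7) a4 = 17, a3 = 18; 17 ≤ 18  yes
(8) min(3, 17) = 3, not 0  no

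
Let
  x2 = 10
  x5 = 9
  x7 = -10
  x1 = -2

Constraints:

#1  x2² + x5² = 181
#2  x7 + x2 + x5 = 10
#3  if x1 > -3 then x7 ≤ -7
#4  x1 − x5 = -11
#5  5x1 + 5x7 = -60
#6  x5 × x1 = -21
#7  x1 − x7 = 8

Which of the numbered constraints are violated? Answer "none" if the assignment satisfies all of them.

Constraints 2, 6 are violated.

#1 x2² + x5² = 10² + 9² = 100 + 81 = 181 — satisfied.
#2 x7 + x2 + x5 = -10 + 10 + 9 = 9, not 10 — violated.
#3 x1 = -2 > -3, so we need x7 ≤ -7; x7 = -10 ≤ -7 — satisfied.
#4 x1 − x5 = -2 − 9 = -11 — satisfied.
#5 5x1 + 5x7 = 5(-2) + 5(-10) = -60 — satisfied.
#6 x5 × x1 = 9 × (-2) = -18, not -21 — violated.
#7 x1 − x7 = -2 − (-10) = 8 — satisfied.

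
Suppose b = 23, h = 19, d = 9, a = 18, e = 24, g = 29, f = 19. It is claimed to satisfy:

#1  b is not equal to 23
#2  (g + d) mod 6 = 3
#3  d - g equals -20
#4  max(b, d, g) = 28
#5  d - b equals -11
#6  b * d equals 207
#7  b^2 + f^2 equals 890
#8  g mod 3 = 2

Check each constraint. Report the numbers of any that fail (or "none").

Constraints 1, 2, 4, and 5 do not hold.

#1 b = 23, but 23 is required to differ — violated.
#2 g + d = 38; 38 mod 6 = 2, not 3 — violated.
#3 d - g = 9 - 29 = -20 — OK.
#4 max(23, 9, 29) = 29, not 28 — violated.
#5 d - b = 9 - 23 = -14, not -11 — violated.
#6 b * d = 23 * 9 = 207 — OK.
#7 b^2 + f^2 = 23^2 + 19^2 = 529 + 361 = 890 — OK.
#8 29 mod 3 = 2 — OK.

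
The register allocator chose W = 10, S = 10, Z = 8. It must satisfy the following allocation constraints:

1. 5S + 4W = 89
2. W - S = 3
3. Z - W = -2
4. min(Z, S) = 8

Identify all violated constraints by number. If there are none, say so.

Violated: 1, 2.

1. 5S + 4W = 5(10) + 4(10) = 90, not 89 — fails.
2. W - S = 10 - 10 = 0, not 3 — fails.
3. Z - W = 8 - 10 = -2 — holds.
4. min(8, 10) = 8 — holds.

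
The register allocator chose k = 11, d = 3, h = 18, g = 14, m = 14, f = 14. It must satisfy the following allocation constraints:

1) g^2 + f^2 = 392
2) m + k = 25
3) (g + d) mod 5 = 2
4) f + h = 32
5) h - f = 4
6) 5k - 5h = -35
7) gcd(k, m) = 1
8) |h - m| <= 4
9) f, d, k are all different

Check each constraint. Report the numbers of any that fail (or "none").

The assignment satisfies every constraint.

1) g^2 + f^2 = 14^2 + 14^2 = 196 + 196 = 392 — holds.
2) m + k = 14 + 11 = 25 — holds.
3) g + d = 17; 17 mod 5 = 2 — holds.
4) f + h = 14 + 18 = 32 — holds.
5) h - f = 18 - 14 = 4 — holds.
6) 5k - 5h = 5(11) - 5(18) = -35 — holds.
7) gcd(11, 14) = 1 — holds.
8) |18 - 14| = 4; 4 ≤ 4 — holds.
9) values 14, 3, 11 are pairwise distinct — holds.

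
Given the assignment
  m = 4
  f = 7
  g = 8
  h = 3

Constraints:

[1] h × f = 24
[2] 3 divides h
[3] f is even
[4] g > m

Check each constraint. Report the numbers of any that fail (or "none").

Constraints 1, 3 do not hold.

[1] h × f = 3 × 7 = 21, not 24  no
[2] 3 / 3 = 1, so 3 divides 3  yes
[3] f = 7 is odd  no
[4] g = 8, m = 4; 8 > 4  yes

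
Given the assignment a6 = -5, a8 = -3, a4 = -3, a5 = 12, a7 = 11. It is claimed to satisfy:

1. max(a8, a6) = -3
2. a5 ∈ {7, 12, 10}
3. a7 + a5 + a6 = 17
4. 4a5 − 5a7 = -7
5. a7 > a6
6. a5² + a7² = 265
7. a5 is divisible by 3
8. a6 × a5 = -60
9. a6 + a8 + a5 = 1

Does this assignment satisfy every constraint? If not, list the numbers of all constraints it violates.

1. max(-3, -5) = -3  OK
2. a5 = 12 is in {7, 12, 10}  OK
3. a7 + a5 + a6 = 11 + 12 + (-5) = 18, not 17  FAIL
4. 4a5 − 5a7 = 4(12) − 5(11) = -7  OK
5. a7 = 11, a6 = -5; 11 > -5  OK
6. a5² + a7² = 12² + 11² = 144 + 121 = 265  OK
7. 12 / 3 = 4, so 3 divides 12  OK
8. a6 × a5 = -5 × 12 = -60  OK
9. a6 + a8 + a5 = -5 + (-3) + 12 = 4, not 1  FAIL

No — constraints 3, 9 are not satisfied.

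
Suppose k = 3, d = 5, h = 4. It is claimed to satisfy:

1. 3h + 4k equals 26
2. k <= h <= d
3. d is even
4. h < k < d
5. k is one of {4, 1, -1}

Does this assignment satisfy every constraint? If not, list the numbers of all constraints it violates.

Violated: 1, 3, 4, and 5.

1. 3h + 4k = 3(4) + 4(3) = 24, not 26  false
2. values 3 <= 4 <= 5  true
3. d = 5 is odd  false
4. values 4, 3, 5; h = 4 is not < k = 3  false
5. k = 3 is not in {4, 1, -1}  false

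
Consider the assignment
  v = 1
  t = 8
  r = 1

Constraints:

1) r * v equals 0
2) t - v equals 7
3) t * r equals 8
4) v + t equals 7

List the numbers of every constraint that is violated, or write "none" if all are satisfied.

Constraints 1, 4 are violated.

1) r * v = 1 * 1 = 1, not 0  ✗
2) t - v = 8 - 1 = 7  ✓
3) t * r = 8 * 1 = 8  ✓
4) v + t = 1 + 8 = 9, not 7  ✗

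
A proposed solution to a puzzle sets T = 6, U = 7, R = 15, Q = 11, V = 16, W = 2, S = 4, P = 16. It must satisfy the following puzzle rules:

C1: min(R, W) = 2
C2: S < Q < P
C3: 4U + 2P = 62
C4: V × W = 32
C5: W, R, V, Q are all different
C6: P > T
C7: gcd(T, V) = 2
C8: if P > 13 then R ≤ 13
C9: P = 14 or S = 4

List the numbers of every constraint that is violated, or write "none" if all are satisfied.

Constraints 3 and 8 do not hold.

C1: min(15, 2) = 2 — holds.
C2: values 4 < 11 < 16 — holds.
C3: 4U + 2P = 4(7) + 2(16) = 60, not 62 — does not hold.
C4: V × W = 16 × 2 = 32 — holds.
C5: values 2, 15, 16, 11 are pairwise distinct — holds.
C6: P = 16, T = 6; 16 > 6 — holds.
C7: gcd(6, 16) = 2 — holds.
C8: P = 16 > 13, so we need R ≤ 13; but R = 15 > 13 — does not hold.
C9: P = 16 ≠ 14, but S = 4 = 4 (second disjunct) — holds.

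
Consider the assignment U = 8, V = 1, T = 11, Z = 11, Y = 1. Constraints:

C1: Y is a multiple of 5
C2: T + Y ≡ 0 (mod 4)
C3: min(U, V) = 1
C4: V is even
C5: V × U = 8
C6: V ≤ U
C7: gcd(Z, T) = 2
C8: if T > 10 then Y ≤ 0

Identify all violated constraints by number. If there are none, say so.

C1: 1 = 5×0 + 1, so 5 does not divide 1 — does not hold.
C2: T + Y = 12; 12 mod 4 = 0 — holds.
C3: min(8, 1) = 1 — holds.
C4: V = 1 is odd — does not hold.
C5: V × U = 1 × 8 = 8 — holds.
C6: V = 1, U = 8; 1 ≤ 8 — holds.
C7: gcd(11, 11) = 11, not 2 — does not hold.
C8: T = 11 > 10, so we need Y ≤ 0; but Y = 1 > 0 — does not hold.

Constraints 1, 4, 7, 8 are violated.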